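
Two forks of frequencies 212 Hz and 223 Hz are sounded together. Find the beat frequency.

11 Hz

f_beat = |f₁ − f₂|.
|212 − 223| = 11 Hz.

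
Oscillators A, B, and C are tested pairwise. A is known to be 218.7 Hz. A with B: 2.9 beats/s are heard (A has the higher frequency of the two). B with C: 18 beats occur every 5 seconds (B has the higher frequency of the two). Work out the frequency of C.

212.2 Hz

B is below A, so f_B = 218.7 − 2.9 = 215.8 Hz.
B–C: Beat frequency = 18/5 = 3.6 Hz.
C is below B, so f_C = 215.8 − 3.6 = 212.2 Hz.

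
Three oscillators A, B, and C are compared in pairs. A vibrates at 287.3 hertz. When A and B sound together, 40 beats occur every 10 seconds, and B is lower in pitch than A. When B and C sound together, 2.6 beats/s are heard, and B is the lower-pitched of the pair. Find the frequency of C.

285.9 Hz

A–B: Beat frequency = 40/10 = 4 Hz.
B is below A, so f_B = 287.3 − 4 = 283.3 Hz.
C is above B, so f_C = 283.3 + 2.6 = 285.9 Hz.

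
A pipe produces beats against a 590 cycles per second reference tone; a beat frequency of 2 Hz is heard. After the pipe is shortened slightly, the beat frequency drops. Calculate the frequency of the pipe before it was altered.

588 Hz

|f − 590| = 2, so the pipe was at either 588 Hz or 592 Hz.
A shorter pipe has a higher fundamental; the adjustment raises the pipe's frequency.
The beat rate fell, so the adjustment moved the pipe toward 590 Hz — it must have started below the reference.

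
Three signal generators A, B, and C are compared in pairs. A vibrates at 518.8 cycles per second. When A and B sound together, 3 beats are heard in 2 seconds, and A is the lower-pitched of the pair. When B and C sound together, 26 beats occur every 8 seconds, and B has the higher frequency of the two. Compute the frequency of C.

A–B: Beat frequency = 3/2 = 1.5 Hz.
B is above A, so f_B = 518.8 + 1.5 = 520.3 Hz.
B–C: Beat frequency = 26/8 = 3.25 Hz.
C is below B, so f_C = 520.3 − 3.25 = 517.05 Hz.

517.05 Hz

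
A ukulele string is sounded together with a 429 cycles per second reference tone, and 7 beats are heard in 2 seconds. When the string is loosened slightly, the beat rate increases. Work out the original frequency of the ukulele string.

425.5 Hz

Beat frequency = 7/2 = 3.5 Hz.
|f − 429| = 3.5, so the ukulele string was at either 425.5 Hz or 432.5 Hz.
Reducing tension lowers a string's frequency; the adjustment lowers the ukulele string's frequency.
The beat rate rose, so the adjustment moved the ukulele string further from 429 Hz — it was already below the reference.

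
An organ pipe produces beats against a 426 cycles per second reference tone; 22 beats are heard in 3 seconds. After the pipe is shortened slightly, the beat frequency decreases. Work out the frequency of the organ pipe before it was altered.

418.6667 Hz

Beat frequency = 22/3 = 7.3333 Hz.
|f − 426| = 7.3333, so the organ pipe was at either 418.6667 Hz or 433.3333 Hz.
A shorter pipe has a higher fundamental; the adjustment raises the organ pipe's frequency.
The beat rate fell, so the adjustment moved the organ pipe toward 426 Hz — it must have started below the reference.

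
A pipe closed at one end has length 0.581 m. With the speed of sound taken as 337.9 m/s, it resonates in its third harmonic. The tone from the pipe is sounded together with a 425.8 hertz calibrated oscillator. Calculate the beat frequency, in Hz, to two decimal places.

10.39 Hz

Closed pipe (odd harmonics): f_n = n·v/(4L) = 3·337.9/(4·0.581) = 436.1876 Hz.
f_beat = |436.1876 − 425.8| = 10.39 Hz.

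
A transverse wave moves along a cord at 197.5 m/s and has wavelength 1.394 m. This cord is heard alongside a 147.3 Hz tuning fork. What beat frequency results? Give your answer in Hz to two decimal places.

5.62 Hz

Source frequency f = v/λ = 197.5/1.394 = 141.6786 Hz.
f_beat = |141.6786 − 147.3| = 5.62 Hz.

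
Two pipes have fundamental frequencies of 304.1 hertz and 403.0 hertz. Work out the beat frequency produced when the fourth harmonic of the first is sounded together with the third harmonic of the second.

Fourth harmonic of the first: 4·304.1 = 1216.4 Hz.
Third harmonic of the second: 3·403.0 = 1209.0 Hz.
f_beat = |1216.4 − 1209.0| = 7.4 Hz.

7.4 Hz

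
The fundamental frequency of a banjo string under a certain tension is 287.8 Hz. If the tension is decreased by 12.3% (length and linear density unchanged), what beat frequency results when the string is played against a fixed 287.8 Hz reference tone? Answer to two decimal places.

For a string, f ∝ √T, so the new frequency is 287.8·√0.877 = 269.5197 Hz.
f_beat = |269.5197 − 287.8| = 18.28 Hz.

18.28 Hz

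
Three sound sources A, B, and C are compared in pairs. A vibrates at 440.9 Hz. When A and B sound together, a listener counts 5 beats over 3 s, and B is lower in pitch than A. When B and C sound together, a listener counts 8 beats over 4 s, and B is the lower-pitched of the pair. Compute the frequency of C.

441.2333 Hz

A–B: Beat frequency = 5/3 = 1.6667 Hz.
B is below A, so f_B = 440.9 − 1.6667 = 439.2333 Hz.
B–C: Beat frequency = 8/4 = 2 Hz.
C is above B, so f_C = 439.2333 + 2 = 441.2333 Hz.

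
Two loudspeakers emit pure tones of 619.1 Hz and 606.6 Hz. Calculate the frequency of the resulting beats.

12.5 Hz

Beats arise from superposition of two nearby frequencies; the beat rate is |f₁ − f₂|.
|619.1 − 606.6| = 12.5 Hz.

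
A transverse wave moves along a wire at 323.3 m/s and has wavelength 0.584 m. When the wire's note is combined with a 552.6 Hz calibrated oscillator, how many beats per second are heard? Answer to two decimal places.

Source frequency f = v/λ = 323.3/0.584 = 553.5959 Hz.
f_beat = |553.5959 − 552.6| = 1.00 Hz.

1.00 Hz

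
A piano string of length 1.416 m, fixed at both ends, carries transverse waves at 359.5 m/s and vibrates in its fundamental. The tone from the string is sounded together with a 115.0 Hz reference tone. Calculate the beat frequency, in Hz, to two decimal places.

11.94 Hz

For a string fixed at both ends, f_n = n·v/(2L) = 1·359.5/(2·1.416) = 126.9421 Hz.
f_beat = |126.9421 − 115.0| = 11.94 Hz.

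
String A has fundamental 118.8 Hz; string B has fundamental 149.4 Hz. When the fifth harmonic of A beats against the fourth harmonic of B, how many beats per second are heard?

Fifth harmonic of the first: 5·118.8 = 594.0 Hz.
Fourth harmonic of the second: 4·149.4 = 597.6 Hz.
f_beat = |594.0 − 597.6| = 3.6 Hz.

3.6 Hz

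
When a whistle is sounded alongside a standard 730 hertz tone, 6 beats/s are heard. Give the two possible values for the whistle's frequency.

|f − 730| = 6, so f = 730 ± 6.

724 Hz or 736 Hz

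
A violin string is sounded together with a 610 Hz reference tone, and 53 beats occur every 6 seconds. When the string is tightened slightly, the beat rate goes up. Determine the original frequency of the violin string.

Beat frequency = 53/6 = 8.8333 Hz.
|f − 610| = 8.8333, so the violin string was at either 601.1667 Hz or 618.8333 Hz.
Increasing tension raises a string's frequency; the adjustment raises the violin string's frequency.
The beat rate rose, so the adjustment moved the violin string further from 610 Hz — it was already above the reference.

618.8333 Hz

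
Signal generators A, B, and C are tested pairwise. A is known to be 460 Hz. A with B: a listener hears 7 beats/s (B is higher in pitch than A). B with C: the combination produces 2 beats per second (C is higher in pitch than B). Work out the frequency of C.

B is above A, so f_B = 460 + 7 = 467 Hz.
C is above B, so f_C = 467 + 2 = 469 Hz.

469 Hz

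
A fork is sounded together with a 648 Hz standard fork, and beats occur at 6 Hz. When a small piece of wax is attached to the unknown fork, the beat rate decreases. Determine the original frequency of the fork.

654 Hz

|f − 648| = 6, so the fork was at either 642 Hz or 654 Hz.
Loading a fork with wax lowers its frequency; the adjustment lowers the fork's frequency.
The beat rate fell, so the adjustment moved the fork toward 648 Hz — it must have started above the reference.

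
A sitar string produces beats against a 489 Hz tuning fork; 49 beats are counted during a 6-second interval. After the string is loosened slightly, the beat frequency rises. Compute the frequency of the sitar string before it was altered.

Beat frequency = 49/6 = 8.1667 Hz.
|f − 489| = 8.1667, so the sitar string was at either 480.8333 Hz or 497.1667 Hz.
Reducing tension lowers a string's frequency; the adjustment lowers the sitar string's frequency.
The beat rate rose, so the adjustment moved the sitar string further from 489 Hz — it was already below the reference.

480.8333 Hz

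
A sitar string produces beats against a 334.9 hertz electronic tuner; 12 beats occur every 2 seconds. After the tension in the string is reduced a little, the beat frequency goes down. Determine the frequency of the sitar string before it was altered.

340.9 Hz

Beat frequency = 12/2 = 6 Hz.
|f − 334.9| = 6, so the sitar string was at either 328.9 Hz or 340.9 Hz.
Lower tension means lower frequency; the adjustment lowers the sitar string's frequency.
The beat rate fell, so the adjustment moved the sitar string toward 334.9 Hz — it must have started above the reference.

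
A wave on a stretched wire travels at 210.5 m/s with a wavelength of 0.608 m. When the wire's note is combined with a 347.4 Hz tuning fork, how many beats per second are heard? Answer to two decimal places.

1.18 Hz

Source frequency f = v/λ = 210.5/0.608 = 346.2171 Hz.
f_beat = |346.2171 − 347.4| = 1.18 Hz.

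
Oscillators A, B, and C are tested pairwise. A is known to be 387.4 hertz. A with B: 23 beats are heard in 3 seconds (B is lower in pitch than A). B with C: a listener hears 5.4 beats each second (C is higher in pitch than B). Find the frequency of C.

385.1333 Hz

A–B: Beat frequency = 23/3 = 7.6667 Hz.
B is below A, so f_B = 387.4 − 7.6667 = 379.7333 Hz.
C is above B, so f_C = 379.7333 + 5.4 = 385.1333 Hz.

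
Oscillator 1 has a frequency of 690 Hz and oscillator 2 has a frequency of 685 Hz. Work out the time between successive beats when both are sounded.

f_beat = |690 − 685| = 5 Hz.
Beat period T = 1 / f_beat = 1 / 5 s.

0.200 s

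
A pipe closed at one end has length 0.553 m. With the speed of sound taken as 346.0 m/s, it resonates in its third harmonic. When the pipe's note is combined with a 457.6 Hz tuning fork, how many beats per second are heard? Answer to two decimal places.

Closed pipe (odd harmonics): f_n = n·v/(4L) = 3·346.0/(4·0.553) = 469.2586 Hz.
f_beat = |469.2586 − 457.6| = 11.66 Hz.

11.66 Hz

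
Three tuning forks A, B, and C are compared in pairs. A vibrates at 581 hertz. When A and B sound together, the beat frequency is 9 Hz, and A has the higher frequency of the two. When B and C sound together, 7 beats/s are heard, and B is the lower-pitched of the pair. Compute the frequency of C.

579 Hz

B is below A, so f_B = 581 − 9 = 572 Hz.
C is above B, so f_C = 572 + 7 = 579 Hz.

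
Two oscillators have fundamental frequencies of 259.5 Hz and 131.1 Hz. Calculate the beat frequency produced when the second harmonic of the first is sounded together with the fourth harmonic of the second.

Second harmonic of the first: 2·259.5 = 519.0 Hz.
Fourth harmonic of the second: 4·131.1 = 524.4 Hz.
f_beat = |519.0 − 524.4| = 5.4 Hz.

5.4 Hz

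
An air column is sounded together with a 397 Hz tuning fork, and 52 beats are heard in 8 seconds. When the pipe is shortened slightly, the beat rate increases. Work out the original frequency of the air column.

403.5 Hz

Beat frequency = 52/8 = 6.5 Hz.
|f − 397| = 6.5, so the air column was at either 390.5 Hz or 403.5 Hz.
A shorter pipe has a higher fundamental; the adjustment raises the air column's frequency.
The beat rate rose, so the adjustment moved the air column further from 397 Hz — it was already above the reference.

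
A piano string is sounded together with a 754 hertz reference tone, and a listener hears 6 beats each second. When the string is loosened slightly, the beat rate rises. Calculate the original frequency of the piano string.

748 Hz

|f − 754| = 6, so the piano string was at either 748 Hz or 760 Hz.
Reducing tension lowers a string's frequency; the adjustment lowers the piano string's frequency.
The beat rate rose, so the adjustment moved the piano string further from 754 Hz — it was already below the reference.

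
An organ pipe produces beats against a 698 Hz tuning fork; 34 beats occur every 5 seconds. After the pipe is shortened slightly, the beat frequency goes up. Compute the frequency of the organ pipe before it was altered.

704.8 Hz

Beat frequency = 34/5 = 6.8 Hz.
|f − 698| = 6.8, so the organ pipe was at either 691.2 Hz or 704.8 Hz.
A shorter pipe has a higher fundamental; the adjustment raises the organ pipe's frequency.
The beat rate rose, so the adjustment moved the organ pipe further from 698 Hz — it was already above the reference.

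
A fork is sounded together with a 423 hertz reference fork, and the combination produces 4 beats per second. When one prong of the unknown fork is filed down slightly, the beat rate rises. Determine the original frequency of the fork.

427 Hz

|f − 423| = 4, so the fork was at either 419 Hz or 427 Hz.
Filing a prong removes mass and raises the fork's frequency; the adjustment raises the fork's frequency.
The beat rate rose, so the adjustment moved the fork further from 423 Hz — it was already above the reference.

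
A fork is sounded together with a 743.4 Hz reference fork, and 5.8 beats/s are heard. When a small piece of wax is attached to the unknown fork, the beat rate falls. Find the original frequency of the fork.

|f − 743.4| = 5.8, so the fork was at either 737.6 Hz or 749.2 Hz.
Loading a fork with wax lowers its frequency; the adjustment lowers the fork's frequency.
The beat rate fell, so the adjustment moved the fork toward 743.4 Hz — it must have started above the reference.

749.2 Hz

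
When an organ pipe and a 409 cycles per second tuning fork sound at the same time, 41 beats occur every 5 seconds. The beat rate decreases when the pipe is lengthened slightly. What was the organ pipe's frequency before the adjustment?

Beat frequency = 41/5 = 8.2 Hz.
|f − 409| = 8.2, so the organ pipe was at either 400.8 Hz or 417.2 Hz.
A longer pipe has a lower fundamental; the adjustment lowers the organ pipe's frequency.
The beat rate fell, so the adjustment moved the organ pipe toward 409 Hz — it must have started above the reference.

417.2 Hz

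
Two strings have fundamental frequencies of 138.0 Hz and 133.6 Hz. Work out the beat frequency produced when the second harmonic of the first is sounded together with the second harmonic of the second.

8.8 Hz

Second harmonic of the first: 2·138.0 = 276.0 Hz.
Second harmonic of the second: 2·133.6 = 267.2 Hz.
f_beat = |276.0 − 267.2| = 8.8 Hz.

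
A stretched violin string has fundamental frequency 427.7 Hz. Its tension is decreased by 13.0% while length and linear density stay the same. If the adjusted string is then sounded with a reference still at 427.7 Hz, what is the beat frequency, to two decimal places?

For a string, f ∝ √T, so the new frequency is 427.7·√0.870 = 398.9320 Hz.
f_beat = |398.9320 − 427.7| = 28.77 Hz.

28.77 Hz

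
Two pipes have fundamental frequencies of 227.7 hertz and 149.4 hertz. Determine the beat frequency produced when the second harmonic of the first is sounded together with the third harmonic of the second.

7.2 Hz

Second harmonic of the first: 2·227.7 = 455.4 Hz.
Third harmonic of the second: 3·149.4 = 448.2 Hz.
f_beat = |455.4 − 448.2| = 7.2 Hz.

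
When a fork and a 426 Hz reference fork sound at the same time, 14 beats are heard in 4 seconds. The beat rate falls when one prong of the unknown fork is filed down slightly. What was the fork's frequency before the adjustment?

422.5 Hz

Beat frequency = 14/4 = 3.5 Hz.
|f − 426| = 3.5, so the fork was at either 422.5 Hz or 429.5 Hz.
Filing a prong removes mass and raises the fork's frequency; the adjustment raises the fork's frequency.
The beat rate fell, so the adjustment moved the fork toward 426 Hz — it must have started below the reference.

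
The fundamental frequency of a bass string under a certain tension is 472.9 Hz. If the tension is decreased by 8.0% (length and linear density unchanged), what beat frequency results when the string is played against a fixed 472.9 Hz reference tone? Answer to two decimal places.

For a string, f ∝ √T, so the new frequency is 472.9·√0.920 = 453.5897 Hz.
f_beat = |453.5897 − 472.9| = 19.31 Hz.

19.31 Hz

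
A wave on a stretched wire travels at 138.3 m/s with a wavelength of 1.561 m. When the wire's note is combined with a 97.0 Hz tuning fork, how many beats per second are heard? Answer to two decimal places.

Source frequency f = v/λ = 138.3/1.561 = 88.5971 Hz.
f_beat = |88.5971 − 97.0| = 8.40 Hz.

8.40 Hz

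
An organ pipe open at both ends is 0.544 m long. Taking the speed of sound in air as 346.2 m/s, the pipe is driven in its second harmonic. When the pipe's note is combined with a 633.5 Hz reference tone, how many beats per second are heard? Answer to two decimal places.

2.90 Hz

Open pipe: f_n = n·v/(2L) = 2·346.2/(2·0.544) = 636.3971 Hz.
f_beat = |636.3971 − 633.5| = 2.90 Hz.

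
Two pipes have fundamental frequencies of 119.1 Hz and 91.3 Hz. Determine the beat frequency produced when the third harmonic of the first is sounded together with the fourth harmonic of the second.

7.9 Hz

Third harmonic of the first: 3·119.1 = 357.3 Hz.
Fourth harmonic of the second: 4·91.3 = 365.2 Hz.
f_beat = |357.3 − 365.2| = 7.9 Hz.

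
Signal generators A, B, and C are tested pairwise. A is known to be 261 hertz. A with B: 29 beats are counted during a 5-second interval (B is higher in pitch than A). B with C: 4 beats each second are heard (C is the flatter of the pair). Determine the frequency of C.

262.8 Hz

A–B: Beat frequency = 29/5 = 5.8 Hz.
B is above A, so f_B = 261 + 5.8 = 266.8 Hz.
C is below B, so f_C = 266.8 − 4 = 262.8 Hz.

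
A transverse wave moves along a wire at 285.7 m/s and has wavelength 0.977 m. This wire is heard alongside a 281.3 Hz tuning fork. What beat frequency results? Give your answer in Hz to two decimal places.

Source frequency f = v/λ = 285.7/0.977 = 292.4258 Hz.
f_beat = |292.4258 − 281.3| = 11.13 Hz.

11.13 Hz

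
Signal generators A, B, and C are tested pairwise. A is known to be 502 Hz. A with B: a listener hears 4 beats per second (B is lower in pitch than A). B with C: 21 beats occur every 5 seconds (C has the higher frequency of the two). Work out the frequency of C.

502.2 Hz

B is below A, so f_B = 502 − 4 = 498 Hz.
B–C: Beat frequency = 21/5 = 4.2 Hz.
C is above B, so f_C = 498 + 4.2 = 502.2 Hz.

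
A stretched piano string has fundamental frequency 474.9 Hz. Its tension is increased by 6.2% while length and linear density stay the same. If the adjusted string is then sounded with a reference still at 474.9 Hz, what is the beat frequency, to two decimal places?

14.50 Hz

For a string, f ∝ √T, so the new frequency is 474.9·√1.062 = 489.4005 Hz.
f_beat = |489.4005 − 474.9| = 14.50 Hz.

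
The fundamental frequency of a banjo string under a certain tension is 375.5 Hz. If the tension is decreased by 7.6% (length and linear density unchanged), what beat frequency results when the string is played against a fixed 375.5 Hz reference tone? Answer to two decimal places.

For a string, f ∝ √T, so the new frequency is 375.5·√0.924 = 360.9491 Hz.
f_beat = |360.9491 − 375.5| = 14.55 Hz.

14.55 Hz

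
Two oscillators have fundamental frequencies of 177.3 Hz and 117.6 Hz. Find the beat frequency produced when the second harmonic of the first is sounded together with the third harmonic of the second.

Second harmonic of the first: 2·177.3 = 354.6 Hz.
Third harmonic of the second: 3·117.6 = 352.8 Hz.
f_beat = |354.6 − 352.8| = 1.8 Hz.

1.8 Hz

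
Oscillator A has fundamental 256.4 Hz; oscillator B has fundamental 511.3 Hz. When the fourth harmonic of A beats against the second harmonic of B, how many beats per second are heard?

Fourth harmonic of the first: 4·256.4 = 1025.6 Hz.
Second harmonic of the second: 2·511.3 = 1022.6 Hz.
f_beat = |1025.6 − 1022.6| = 3.0 Hz.

3.0 Hz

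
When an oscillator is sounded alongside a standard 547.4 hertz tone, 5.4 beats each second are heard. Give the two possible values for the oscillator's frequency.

|f − 547.4| = 5.4, so f = 547.4 ± 5.4.

542 Hz or 552.8 Hz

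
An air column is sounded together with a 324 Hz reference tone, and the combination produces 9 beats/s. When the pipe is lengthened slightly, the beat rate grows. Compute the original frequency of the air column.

|f − 324| = 9, so the air column was at either 315 Hz or 333 Hz.
A longer pipe has a lower fundamental; the adjustment lowers the air column's frequency.
The beat rate rose, so the adjustment moved the air column further from 324 Hz — it was already below the reference.

315 Hz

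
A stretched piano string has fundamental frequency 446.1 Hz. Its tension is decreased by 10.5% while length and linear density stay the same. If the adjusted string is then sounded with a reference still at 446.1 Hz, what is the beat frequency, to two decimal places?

For a string, f ∝ √T, so the new frequency is 446.1·√0.895 = 422.0304 Hz.
f_beat = |422.0304 − 446.1| = 24.07 Hz.

24.07 Hz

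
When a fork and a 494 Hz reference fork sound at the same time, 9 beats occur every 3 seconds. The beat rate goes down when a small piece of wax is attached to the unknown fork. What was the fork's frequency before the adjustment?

Beat frequency = 9/3 = 3 Hz.
|f − 494| = 3, so the fork was at either 491 Hz or 497 Hz.
Loading a fork with wax lowers its frequency; the adjustment lowers the fork's frequency.
The beat rate fell, so the adjustment moved the fork toward 494 Hz — it must have started above the reference.

497 Hz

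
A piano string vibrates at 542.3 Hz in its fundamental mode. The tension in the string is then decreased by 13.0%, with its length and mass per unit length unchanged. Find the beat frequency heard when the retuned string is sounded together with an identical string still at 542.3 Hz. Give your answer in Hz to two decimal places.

For a string, f ∝ √T, so the new frequency is 542.3·√0.870 = 505.8238 Hz.
f_beat = |505.8238 − 542.3| = 36.48 Hz.

36.48 Hz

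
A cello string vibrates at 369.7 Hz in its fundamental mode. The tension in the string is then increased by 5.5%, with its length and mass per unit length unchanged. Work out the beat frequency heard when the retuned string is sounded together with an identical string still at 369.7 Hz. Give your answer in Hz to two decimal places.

10.03 Hz

For a string, f ∝ √T, so the new frequency is 369.7·√1.055 = 379.7307 Hz.
f_beat = |379.7307 − 369.7| = 10.03 Hz.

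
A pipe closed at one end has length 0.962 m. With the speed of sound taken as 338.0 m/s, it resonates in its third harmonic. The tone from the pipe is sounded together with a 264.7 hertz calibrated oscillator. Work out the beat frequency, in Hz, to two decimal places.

Closed pipe (odd harmonics): f_n = n·v/(4L) = 3·338.0/(4·0.962) = 263.5135 Hz.
f_beat = |263.5135 − 264.7| = 1.19 Hz.

1.19 Hz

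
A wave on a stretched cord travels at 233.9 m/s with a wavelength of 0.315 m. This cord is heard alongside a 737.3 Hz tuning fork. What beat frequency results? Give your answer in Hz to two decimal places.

Source frequency f = v/λ = 233.9/0.315 = 742.5397 Hz.
f_beat = |742.5397 − 737.3| = 5.24 Hz.

5.24 Hz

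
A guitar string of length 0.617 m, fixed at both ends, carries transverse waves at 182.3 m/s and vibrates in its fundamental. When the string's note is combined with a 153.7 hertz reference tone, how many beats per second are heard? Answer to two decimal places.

5.97 Hz

For a string fixed at both ends, f_n = n·v/(2L) = 1·182.3/(2·0.617) = 147.7310 Hz.
f_beat = |147.7310 − 153.7| = 5.97 Hz.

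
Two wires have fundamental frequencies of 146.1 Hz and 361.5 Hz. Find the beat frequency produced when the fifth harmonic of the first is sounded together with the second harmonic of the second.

7.5 Hz

Fifth harmonic of the first: 5·146.1 = 730.5 Hz.
Second harmonic of the second: 2·361.5 = 723.0 Hz.
f_beat = |730.5 − 723.0| = 7.5 Hz.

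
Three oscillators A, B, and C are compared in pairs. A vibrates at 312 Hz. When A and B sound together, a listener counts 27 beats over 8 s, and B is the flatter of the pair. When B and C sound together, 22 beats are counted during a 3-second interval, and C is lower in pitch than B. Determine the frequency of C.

A–B: Beat frequency = 27/8 = 3.375 Hz.
B is below A, so f_B = 312 − 3.375 = 308.625 Hz.
B–C: Beat frequency = 22/3 = 7.3333 Hz.
C is below B, so f_C = 308.625 − 7.3333 = 301.2917 Hz.

301.2917 Hz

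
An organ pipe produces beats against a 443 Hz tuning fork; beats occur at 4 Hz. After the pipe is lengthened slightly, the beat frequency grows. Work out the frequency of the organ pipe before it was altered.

|f − 443| = 4, so the organ pipe was at either 439 Hz or 447 Hz.
A longer pipe has a lower fundamental; the adjustment lowers the organ pipe's frequency.
The beat rate rose, so the adjustment moved the organ pipe further from 443 Hz — it was already below the reference.

439 Hz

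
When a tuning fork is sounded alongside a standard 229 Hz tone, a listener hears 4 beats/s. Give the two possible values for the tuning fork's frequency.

225 Hz or 233 Hz

|f − 229| = 4, so f = 229 ± 4.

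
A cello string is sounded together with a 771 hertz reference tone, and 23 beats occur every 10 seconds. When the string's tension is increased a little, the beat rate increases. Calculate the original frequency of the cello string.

773.3 Hz

Beat frequency = 23/10 = 2.3 Hz.
|f − 771| = 2.3, so the cello string was at either 768.7 Hz or 773.3 Hz.
Higher tension means higher frequency; the adjustment raises the cello string's frequency.
The beat rate rose, so the adjustment moved the cello string further from 771 Hz — it was already above the reference.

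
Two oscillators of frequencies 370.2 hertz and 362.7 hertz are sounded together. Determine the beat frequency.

7.5 Hz

The beat frequency equals the magnitude of the frequency difference.
|370.2 − 362.7| = 7.5 Hz.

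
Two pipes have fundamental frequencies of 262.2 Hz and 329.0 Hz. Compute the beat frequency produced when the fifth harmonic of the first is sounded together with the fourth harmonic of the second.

Fifth harmonic of the first: 5·262.2 = 1311.0 Hz.
Fourth harmonic of the second: 4·329.0 = 1316.0 Hz.
f_beat = |1311.0 − 1316.0| = 5.0 Hz.

5.0 Hz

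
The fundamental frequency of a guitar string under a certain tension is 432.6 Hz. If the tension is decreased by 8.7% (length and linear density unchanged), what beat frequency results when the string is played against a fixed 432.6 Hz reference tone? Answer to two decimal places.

For a string, f ∝ √T, so the new frequency is 432.6·√0.913 = 413.3538 Hz.
f_beat = |413.3538 − 432.6| = 19.25 Hz.

19.25 Hz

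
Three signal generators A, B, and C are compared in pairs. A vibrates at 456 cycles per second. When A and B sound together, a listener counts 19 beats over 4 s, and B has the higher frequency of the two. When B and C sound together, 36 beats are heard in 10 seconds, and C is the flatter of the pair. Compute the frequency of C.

A–B: Beat frequency = 19/4 = 4.75 Hz.
B is above A, so f_B = 456 + 4.75 = 460.75 Hz.
B–C: Beat frequency = 36/10 = 3.6 Hz.
C is below B, so f_C = 460.75 − 3.6 = 457.15 Hz.

457.15 Hz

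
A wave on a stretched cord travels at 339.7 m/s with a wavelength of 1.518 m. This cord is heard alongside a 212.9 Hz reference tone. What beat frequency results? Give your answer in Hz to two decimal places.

Source frequency f = v/λ = 339.7/1.518 = 223.7813 Hz.
f_beat = |223.7813 − 212.9| = 10.88 Hz.

10.88 Hz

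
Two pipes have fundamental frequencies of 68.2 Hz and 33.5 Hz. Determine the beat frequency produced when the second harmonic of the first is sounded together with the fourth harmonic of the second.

2.4 Hz

Second harmonic of the first: 2·68.2 = 136.4 Hz.
Fourth harmonic of the second: 4·33.5 = 134.0 Hz.
f_beat = |136.4 − 134.0| = 2.4 Hz.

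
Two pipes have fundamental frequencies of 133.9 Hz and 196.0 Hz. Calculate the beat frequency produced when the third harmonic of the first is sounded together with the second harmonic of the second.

Third harmonic of the first: 3·133.9 = 401.7 Hz.
Second harmonic of the second: 2·196.0 = 392.0 Hz.
f_beat = |401.7 − 392.0| = 9.7 Hz.

9.7 Hz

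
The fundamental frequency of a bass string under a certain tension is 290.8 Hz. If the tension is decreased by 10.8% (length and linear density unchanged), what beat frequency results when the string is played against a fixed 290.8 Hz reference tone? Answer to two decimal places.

For a string, f ∝ √T, so the new frequency is 290.8·√0.892 = 274.6482 Hz.
f_beat = |274.6482 − 290.8| = 16.15 Hz.

16.15 Hz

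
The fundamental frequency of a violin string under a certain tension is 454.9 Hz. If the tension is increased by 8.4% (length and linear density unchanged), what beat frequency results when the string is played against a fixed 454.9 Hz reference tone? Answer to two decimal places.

For a string, f ∝ √T, so the new frequency is 454.9·√1.084 = 473.6206 Hz.
f_beat = |473.6206 − 454.9| = 18.72 Hz.

18.72 Hz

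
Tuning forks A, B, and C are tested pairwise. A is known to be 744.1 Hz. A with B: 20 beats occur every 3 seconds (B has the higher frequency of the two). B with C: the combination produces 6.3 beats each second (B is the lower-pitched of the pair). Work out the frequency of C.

757.0667 Hz

A–B: Beat frequency = 20/3 = 6.6667 Hz.
B is above A, so f_B = 744.1 + 6.6667 = 750.7667 Hz.
C is above B, so f_C = 750.7667 + 6.3 = 757.0667 Hz.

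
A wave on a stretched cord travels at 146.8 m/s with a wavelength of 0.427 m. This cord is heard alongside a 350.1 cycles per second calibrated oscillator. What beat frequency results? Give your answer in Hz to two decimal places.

6.31 Hz

Source frequency f = v/λ = 146.8/0.427 = 343.7939 Hz.
f_beat = |343.7939 − 350.1| = 6.31 Hz.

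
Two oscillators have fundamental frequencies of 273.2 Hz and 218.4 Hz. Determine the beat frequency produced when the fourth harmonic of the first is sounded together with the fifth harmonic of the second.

Fourth harmonic of the first: 4·273.2 = 1092.8 Hz.
Fifth harmonic of the second: 5·218.4 = 1092.0 Hz.
f_beat = |1092.8 − 1092.0| = 0.8 Hz.

0.8 Hz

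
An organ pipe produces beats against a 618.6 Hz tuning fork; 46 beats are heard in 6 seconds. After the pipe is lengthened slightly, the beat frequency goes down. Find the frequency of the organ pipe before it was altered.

Beat frequency = 46/6 = 7.6667 Hz.
|f − 618.6| = 7.6667, so the organ pipe was at either 610.9333 Hz or 626.2667 Hz.
A longer pipe has a lower fundamental; the adjustment lowers the organ pipe's frequency.
The beat rate fell, so the adjustment moved the organ pipe toward 618.6 Hz — it must have started above the reference.

626.2667 Hz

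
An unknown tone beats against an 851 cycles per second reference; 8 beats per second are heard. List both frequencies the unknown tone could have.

843 Hz or 859 Hz

|f − 851| = 8, so f = 851 ± 8.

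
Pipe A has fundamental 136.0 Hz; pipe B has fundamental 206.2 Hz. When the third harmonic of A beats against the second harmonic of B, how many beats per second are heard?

Third harmonic of the first: 3·136.0 = 408.0 Hz.
Second harmonic of the second: 2·206.2 = 412.4 Hz.
f_beat = |408.0 − 412.4| = 4.4 Hz.

4.4 Hz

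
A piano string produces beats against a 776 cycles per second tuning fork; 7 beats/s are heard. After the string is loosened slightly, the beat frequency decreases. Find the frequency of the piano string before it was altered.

783 Hz

|f − 776| = 7, so the piano string was at either 769 Hz or 783 Hz.
Reducing tension lowers a string's frequency; the adjustment lowers the piano string's frequency.
The beat rate fell, so the adjustment moved the piano string toward 776 Hz — it must have started above the reference.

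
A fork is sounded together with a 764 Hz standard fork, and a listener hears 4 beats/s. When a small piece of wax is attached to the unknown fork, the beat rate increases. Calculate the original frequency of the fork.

|f − 764| = 4, so the fork was at either 760 Hz or 768 Hz.
Loading a fork with wax lowers its frequency; the adjustment lowers the fork's frequency.
The beat rate rose, so the adjustment moved the fork further from 764 Hz — it was already below the reference.

760 Hz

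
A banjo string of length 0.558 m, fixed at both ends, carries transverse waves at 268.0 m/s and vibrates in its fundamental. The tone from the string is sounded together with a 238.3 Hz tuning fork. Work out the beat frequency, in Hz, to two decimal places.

1.84 Hz

For a string fixed at both ends, f_n = n·v/(2L) = 1·268.0/(2·0.558) = 240.1434 Hz.
f_beat = |240.1434 − 238.3| = 1.84 Hz.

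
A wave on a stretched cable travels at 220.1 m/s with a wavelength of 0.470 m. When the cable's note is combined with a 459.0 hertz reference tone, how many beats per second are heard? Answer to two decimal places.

Source frequency f = v/λ = 220.1/0.470 = 468.2979 Hz.
f_beat = |468.2979 − 459.0| = 9.30 Hz.

9.30 Hz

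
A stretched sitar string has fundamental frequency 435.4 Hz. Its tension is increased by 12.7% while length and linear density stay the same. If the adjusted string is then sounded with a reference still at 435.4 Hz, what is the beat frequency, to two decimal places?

For a string, f ∝ √T, so the new frequency is 435.4·√1.127 = 462.2218 Hz.
f_beat = |462.2218 − 435.4| = 26.82 Hz.

26.82 Hz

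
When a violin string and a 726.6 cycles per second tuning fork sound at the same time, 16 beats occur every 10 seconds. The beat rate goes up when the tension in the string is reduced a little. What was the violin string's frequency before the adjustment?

725 Hz

Beat frequency = 16/10 = 1.6 Hz.
|f − 726.6| = 1.6, so the violin string was at either 725 Hz or 728.2 Hz.
Lower tension means lower frequency; the adjustment lowers the violin string's frequency.
The beat rate rose, so the adjustment moved the violin string further from 726.6 Hz — it was already below the reference.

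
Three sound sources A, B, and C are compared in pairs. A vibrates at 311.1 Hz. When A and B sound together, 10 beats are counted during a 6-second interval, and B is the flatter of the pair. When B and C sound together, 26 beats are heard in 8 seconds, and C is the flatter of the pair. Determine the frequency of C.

306.1833 Hz

A–B: Beat frequency = 10/6 = 1.6667 Hz.
B is below A, so f_B = 311.1 − 1.6667 = 309.4333 Hz.
B–C: Beat frequency = 26/8 = 3.25 Hz.
C is below B, so f_C = 309.4333 − 3.25 = 306.1833 Hz.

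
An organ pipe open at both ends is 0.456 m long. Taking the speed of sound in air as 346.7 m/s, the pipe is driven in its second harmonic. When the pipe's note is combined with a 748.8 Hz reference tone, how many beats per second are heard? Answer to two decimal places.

11.51 Hz

Open pipe: f_n = n·v/(2L) = 2·346.7/(2·0.456) = 760.3070 Hz.
f_beat = |760.3070 − 748.8| = 11.51 Hz.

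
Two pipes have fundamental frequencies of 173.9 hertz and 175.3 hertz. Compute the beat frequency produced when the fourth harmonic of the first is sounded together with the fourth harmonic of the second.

Fourth harmonic of the first: 4·173.9 = 695.6 Hz.
Fourth harmonic of the second: 4·175.3 = 701.2 Hz.
f_beat = |695.6 − 701.2| = 5.6 Hz.

5.6 Hz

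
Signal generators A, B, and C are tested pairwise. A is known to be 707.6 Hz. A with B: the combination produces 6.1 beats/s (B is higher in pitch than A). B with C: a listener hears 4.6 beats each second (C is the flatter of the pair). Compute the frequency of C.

709.1 Hz

B is above A, so f_B = 707.6 + 6.1 = 713.7 Hz.
C is below B, so f_C = 713.7 − 4.6 = 709.1 Hz.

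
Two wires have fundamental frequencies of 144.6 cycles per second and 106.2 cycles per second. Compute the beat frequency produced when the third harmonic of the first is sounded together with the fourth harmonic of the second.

Third harmonic of the first: 3·144.6 = 433.8 Hz.
Fourth harmonic of the second: 4·106.2 = 424.8 Hz.
f_beat = |433.8 − 424.8| = 9.0 Hz.

9.0 Hz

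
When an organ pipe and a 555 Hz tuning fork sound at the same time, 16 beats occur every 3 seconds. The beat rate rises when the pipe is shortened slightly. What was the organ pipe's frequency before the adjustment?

560.3333 Hz

Beat frequency = 16/3 = 5.3333 Hz.
|f − 555| = 5.3333, so the organ pipe was at either 549.6667 Hz or 560.3333 Hz.
A shorter pipe has a higher fundamental; the adjustment raises the organ pipe's frequency.
The beat rate rose, so the adjustment moved the organ pipe further from 555 Hz — it was already above the reference.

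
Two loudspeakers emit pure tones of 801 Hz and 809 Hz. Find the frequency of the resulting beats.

Beats arise from superposition of two nearby frequencies; the beat rate is |f₁ − f₂|.
|801 − 809| = 8 Hz.

8 Hz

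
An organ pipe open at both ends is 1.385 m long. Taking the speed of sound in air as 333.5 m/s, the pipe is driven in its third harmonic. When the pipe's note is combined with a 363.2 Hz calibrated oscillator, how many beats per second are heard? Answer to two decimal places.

2.01 Hz

Open pipe: f_n = n·v/(2L) = 3·333.5/(2·1.385) = 361.1913 Hz.
f_beat = |361.1913 − 363.2| = 2.01 Hz.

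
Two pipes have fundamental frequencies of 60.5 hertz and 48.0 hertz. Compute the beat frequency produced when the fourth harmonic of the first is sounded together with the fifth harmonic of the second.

Fourth harmonic of the first: 4·60.5 = 242.0 Hz.
Fifth harmonic of the second: 5·48.0 = 240.0 Hz.
f_beat = |242.0 − 240.0| = 2.0 Hz.

2.0 Hz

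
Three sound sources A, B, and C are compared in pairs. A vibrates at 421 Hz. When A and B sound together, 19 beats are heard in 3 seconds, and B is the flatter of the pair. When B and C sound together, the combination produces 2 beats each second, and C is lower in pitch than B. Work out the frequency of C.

412.6667 Hz

A–B: Beat frequency = 19/3 = 6.3333 Hz.
B is below A, so f_B = 421 − 6.3333 = 414.6667 Hz.
C is below B, so f_C = 414.6667 − 2 = 412.6667 Hz.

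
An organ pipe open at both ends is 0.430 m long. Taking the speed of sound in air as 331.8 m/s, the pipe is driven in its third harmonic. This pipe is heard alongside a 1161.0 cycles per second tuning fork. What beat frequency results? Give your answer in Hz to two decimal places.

3.56 Hz

Open pipe: f_n = n·v/(2L) = 3·331.8/(2·0.430) = 1157.4419 Hz.
f_beat = |1157.4419 − 1161.0| = 3.56 Hz.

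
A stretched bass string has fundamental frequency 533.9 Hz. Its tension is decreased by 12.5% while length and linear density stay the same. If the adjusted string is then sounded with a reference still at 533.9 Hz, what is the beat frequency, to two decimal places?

For a string, f ∝ √T, so the new frequency is 533.9·√0.875 = 499.4177 Hz.
f_beat = |499.4177 − 533.9| = 34.48 Hz.

34.48 Hz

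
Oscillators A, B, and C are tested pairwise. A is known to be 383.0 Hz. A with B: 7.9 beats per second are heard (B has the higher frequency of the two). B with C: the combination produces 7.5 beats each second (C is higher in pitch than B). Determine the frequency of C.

398.4 Hz

B is above A, so f_B = 383.0 + 7.9 = 390.9 Hz.
C is above B, so f_C = 390.9 + 7.5 = 398.4 Hz.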